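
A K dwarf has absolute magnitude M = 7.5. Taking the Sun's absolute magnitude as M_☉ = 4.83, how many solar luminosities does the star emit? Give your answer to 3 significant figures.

L/L_☉ ≈ 0.0855

M − M_☉ = 7.5 − 4.83 = 2.670
L/L_☉ = 10^(−0.4 (M − M_☉)) = 10^-1.068 = 0.08551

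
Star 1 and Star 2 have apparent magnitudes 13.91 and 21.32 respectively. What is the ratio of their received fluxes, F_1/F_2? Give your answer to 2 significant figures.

F_1/F_2 ≈ 920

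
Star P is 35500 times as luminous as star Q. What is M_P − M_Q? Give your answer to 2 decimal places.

M_P − M_Q ≈ -11.38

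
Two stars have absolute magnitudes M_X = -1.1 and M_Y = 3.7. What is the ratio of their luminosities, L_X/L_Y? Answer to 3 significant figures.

L_X/L_Y ≈ 83.2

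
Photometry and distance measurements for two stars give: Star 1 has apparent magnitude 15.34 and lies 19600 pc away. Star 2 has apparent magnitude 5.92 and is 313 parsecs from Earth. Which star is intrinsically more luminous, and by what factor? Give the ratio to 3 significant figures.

Star 2 is more luminous, by a factor of 1.49.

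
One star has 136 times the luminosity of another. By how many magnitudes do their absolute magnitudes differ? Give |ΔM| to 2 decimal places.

Pogson: ΔM = −2.5 log₁₀(ratio) = −2.5 log₁₀(136) = −2.5 × 2.1335 = -5.334

|ΔM| ≈ 5.33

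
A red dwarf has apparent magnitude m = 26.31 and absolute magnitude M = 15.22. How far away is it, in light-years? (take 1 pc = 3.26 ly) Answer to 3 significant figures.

μ = m − M = 11.090
m − M = 5 log₁₀ d − 5
log₁₀ d = (m − M)/5 + 1 = 3.2180
d = 10^3.2180 = 1652 pc
= 5385 ly

d ≈ 5390 ly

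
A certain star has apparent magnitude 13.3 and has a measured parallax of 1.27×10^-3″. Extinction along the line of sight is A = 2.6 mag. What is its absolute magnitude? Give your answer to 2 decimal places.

d = 1/p = 1/1.27×10^-3″ = 787.4 pc
5 log₁₀(d/10 pc) = 5 log₁₀(787.4) − 5 = 9.481
M = m − 5 log₁₀(d/10) − A = 13.3 − 9.481 − 2.6 = 1.219

M ≈ 1.22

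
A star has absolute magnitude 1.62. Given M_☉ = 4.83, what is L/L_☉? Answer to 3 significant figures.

L/L_☉ ≈ 19.2

M − M_☉ = 1.62 − 4.83 = -3.210
L/L_☉ = 10^(−0.4 (M − M_☉)) = 10^1.284 = 19.23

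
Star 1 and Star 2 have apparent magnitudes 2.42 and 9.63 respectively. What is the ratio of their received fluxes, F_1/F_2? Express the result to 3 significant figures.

F_1/F_2 ≈ 766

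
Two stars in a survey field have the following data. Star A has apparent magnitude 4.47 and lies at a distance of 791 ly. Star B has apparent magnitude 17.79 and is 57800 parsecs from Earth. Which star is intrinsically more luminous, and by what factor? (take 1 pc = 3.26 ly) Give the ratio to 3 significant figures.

Star A is more luminous, by a factor of 3.75.

Star A: d = 791 ly / 3.26 = 242.6 pc
Star A: M = m − 5 log₁₀ d + 5 = 4.47 − 5·2.3850 + 5 = -2.455
Star B: M = m − 5 log₁₀ d + 5 = 17.79 − 5·4.7619 + 5 = -1.020
ΔM = M_A − M_B = -2.455 − (-1.020) = -1.435; smaller M is more luminous → Star A.
L ratio = 10^(0.4 |ΔM|) = 10^0.574 = 3.750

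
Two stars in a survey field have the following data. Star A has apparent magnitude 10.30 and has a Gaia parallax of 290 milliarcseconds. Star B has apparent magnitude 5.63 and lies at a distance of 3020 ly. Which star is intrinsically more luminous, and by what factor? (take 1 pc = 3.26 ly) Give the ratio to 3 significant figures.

Star B is more luminous, by a factor of 5.33×10^6.

Star A: p = 290 mas = 0.290″ → d = 1/p = 3.448 pc
Star A: M = m − 5 log₁₀ d + 5 = 10.30 − 5·0.5376 + 5 = 12.612
Star B: d = 3020 ly / 3.26 = 926.4 pc
Star B: M = m − 5 log₁₀ d + 5 = 5.63 − 5·2.9668 + 5 = -4.204
ΔM = M_A − M_B = 12.612 − (-4.204) = 16.816; smaller M is more luminous → Star B.
L ratio = 10^(0.4 |ΔM|) = 10^6.726 = 5.326×10^6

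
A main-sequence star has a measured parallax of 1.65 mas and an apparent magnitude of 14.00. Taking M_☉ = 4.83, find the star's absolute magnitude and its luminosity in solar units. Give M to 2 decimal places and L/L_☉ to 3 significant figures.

M ≈ 5.09; L/L_☉ ≈ 0.789

d = 1/p = 1000/1.65 mas = 606.1 pc
M = m − 5 log₁₀ d + 5 = 14.00 − 5·2.7825 + 5 = 5.087
M − M_☉ = 5.087 − 4.83 = 0.257
L/L_☉ = 10^(−0.4 × 0.257) = 0.7889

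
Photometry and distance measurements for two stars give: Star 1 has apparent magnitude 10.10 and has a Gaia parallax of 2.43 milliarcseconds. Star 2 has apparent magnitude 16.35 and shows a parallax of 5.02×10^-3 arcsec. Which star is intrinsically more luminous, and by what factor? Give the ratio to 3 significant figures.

Star 1: p = 2.43 mas = 2.43×10^-3″ → d = 1/p = 411.5 pc
Star 1: M = m − 5 log₁₀ d + 5 = 10.10 − 5·2.6144 + 5 = 2.028
Star 2: d = 1/p = 1/5.02×10^-3″ = 199.2 pc
Star 2: M = m − 5 log₁₀ d + 5 = 16.35 − 5·2.2993 + 5 = 9.854
ΔM = M_1 − M_2 = 2.028 − (9.854) = -7.825; smaller M is more luminous → Star 1.
L ratio = 10^(0.4 |ΔM|) = 10^3.130 = 1350

Star 1 is more luminous, by a factor of 1350.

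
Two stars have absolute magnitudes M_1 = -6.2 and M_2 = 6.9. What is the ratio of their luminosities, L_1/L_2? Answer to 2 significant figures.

L_1/L_2 ≈ 170000

ΔM = M_1 − M_2 = -13.1
L_1/L_2 = 10^(−0.4 ΔM) = 10^5.240 = 173800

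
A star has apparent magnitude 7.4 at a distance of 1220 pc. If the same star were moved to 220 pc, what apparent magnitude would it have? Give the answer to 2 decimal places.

Flux ∝ 1/d², so Δm = 5 log₁₀(d₂/d₁) = 5 log₁₀(220/1220) = -3.720
m₂ = m₁ + Δm = 7.4 + (-3.720) = 3.680

m ≈ 3.68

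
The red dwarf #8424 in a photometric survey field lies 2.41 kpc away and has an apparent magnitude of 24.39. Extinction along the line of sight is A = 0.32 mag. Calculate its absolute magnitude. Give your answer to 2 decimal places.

M ≈ 12.16

d = 2.41 kpc = 2410 pc
5 log₁₀(d/10 pc) = 5 log₁₀(2410) − 5 = 11.910
M = m − 5 log₁₀(d/10) − A = 24.39 − 11.910 − 0.32 = 12.160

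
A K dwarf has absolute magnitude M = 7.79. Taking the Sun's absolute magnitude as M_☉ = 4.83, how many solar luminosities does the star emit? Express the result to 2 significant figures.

L/L_☉ ≈ 0.065

M − M_☉ = 7.79 − 4.83 = 2.960
L/L_☉ = 10^(−0.4 (M − M_☉)) = 10^-1.184 = 0.06546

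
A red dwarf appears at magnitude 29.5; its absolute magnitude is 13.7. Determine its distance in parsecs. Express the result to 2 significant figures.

d ≈ 14000 pc

Distance modulus: m − M = 29.5 − (13.7) = 15.800
m − M = 5 log₁₀ d − 5
log₁₀ d = (m − M)/5 + 1 = 4.1600
d = 10^4.1600 = 14450 pc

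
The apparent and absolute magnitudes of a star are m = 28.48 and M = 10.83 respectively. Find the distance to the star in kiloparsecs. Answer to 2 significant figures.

d ≈ 34 kpc

Distance modulus: m − M = 28.48 − (10.83) = 17.650
m − M = 5 log₁₀ d − 5
log₁₀ d = (m − M)/5 + 1 = 4.5300
d = 10^4.5300 = 33880 pc
= 33.88 kpc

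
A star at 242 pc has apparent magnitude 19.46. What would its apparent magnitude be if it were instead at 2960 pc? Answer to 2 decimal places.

m ≈ 24.90

Flux ∝ 1/d², so Δm = 5 log₁₀(d₂/d₁) = 5 log₁₀(2960/242) = 5.437
m₂ = m₁ + Δm = 19.46 + (5.437) = 24.897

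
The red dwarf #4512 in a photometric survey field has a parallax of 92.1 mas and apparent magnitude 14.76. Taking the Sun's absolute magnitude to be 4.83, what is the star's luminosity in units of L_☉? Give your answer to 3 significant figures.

L/L_☉ ≈ 1.26×10^-4

d = 1/p = 1000/92.1 mas = 10.86 pc
M = m − 5 log₁₀ d + 5 = 14.76 − 5·1.0357 + 5 = 14.581
M − M_☉ = 14.581 − 4.83 = 9.751
L/L_☉ = 10^(−0.4 × 9.751) = 1.257×10^-4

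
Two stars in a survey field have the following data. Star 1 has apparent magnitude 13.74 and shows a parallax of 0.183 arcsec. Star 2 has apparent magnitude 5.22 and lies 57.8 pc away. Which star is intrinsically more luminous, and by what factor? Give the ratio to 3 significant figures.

Star 1: d = 1/p = 1/0.183″ = 5.464 pc
Star 1: M = m − 5 log₁₀ d + 5 = 13.74 − 5·0.7375 + 5 = 15.052
Star 2: M = m − 5 log₁₀ d + 5 = 5.22 − 5·1.7619 + 5 = 1.410
ΔM = M_1 − M_2 = 15.052 − (1.410) = 13.642; smaller M is more luminous → Star 2.
L ratio = 10^(0.4 |ΔM|) = 10^5.457 = 286300

Star 2 is more luminous, by a factor of 286000.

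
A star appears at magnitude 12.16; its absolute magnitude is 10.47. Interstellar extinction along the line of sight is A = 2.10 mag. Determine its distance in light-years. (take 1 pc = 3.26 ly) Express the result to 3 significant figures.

d ≈ 27.0 ly

m − M = 5 log₁₀(d/10 pc) + A  ⇒  12.16 − (10.47) − 2.10 = 5 log₁₀(d/10)
-0.410 = 5 log₁₀(d/10)
log₁₀ d = (m − M − A)/5 + 1 = 0.9180
d = 10^0.9180 = 8.279 pc
= 26.99 ly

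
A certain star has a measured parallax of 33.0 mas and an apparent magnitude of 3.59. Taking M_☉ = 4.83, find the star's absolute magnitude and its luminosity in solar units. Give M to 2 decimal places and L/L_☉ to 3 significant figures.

M ≈ 1.18; L/L_☉ ≈ 28.8

d = 1/p = 1000/33.0 mas = 30.30 pc
M = m − 5 log₁₀ d + 5 = 3.59 − 5·1.4815 + 5 = 1.183
M − M_☉ = 1.183 − 4.83 = -3.647
L/L_☉ = 10^(−0.4 × -3.647) = 28.77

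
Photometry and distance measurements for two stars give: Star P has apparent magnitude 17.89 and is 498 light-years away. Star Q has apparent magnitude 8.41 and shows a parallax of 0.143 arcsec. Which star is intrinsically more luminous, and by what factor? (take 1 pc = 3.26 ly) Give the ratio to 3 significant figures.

Star Q is more luminous, by a factor of 13.0.

Star P: d = 498 ly / 3.26 = 152.8 pc
Star P: M = m − 5 log₁₀ d + 5 = 17.89 − 5·2.1840 + 5 = 11.970
Star Q: d = 1/p = 1/0.143″ = 6.993 pc
Star Q: M = m − 5 log₁₀ d + 5 = 8.41 − 5·0.8447 + 5 = 9.187
ΔM = M_P − M_Q = 11.970 − (9.187) = 2.783; smaller M is more luminous → Star Q.
L ratio = 10^(0.4 |ΔM|) = 10^1.113 = 12.98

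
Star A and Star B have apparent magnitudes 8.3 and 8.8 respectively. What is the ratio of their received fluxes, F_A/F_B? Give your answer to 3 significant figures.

F_A/F_B ≈ 1.58

Δm = 8.3 − (8.8) = -0.5
Flux ratio = 10^(−0.4 Δm) = 10^(−0.4 × -0.5) = 10^0.200 = 1.585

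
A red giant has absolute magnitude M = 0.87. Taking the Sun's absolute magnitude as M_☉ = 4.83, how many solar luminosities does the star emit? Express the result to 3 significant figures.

M − M_☉ = 0.87 − 4.83 = -3.960
L/L_☉ = 10^(−0.4 (M − M_☉)) = 10^1.584 = 38.37

L/L_☉ ≈ 38.4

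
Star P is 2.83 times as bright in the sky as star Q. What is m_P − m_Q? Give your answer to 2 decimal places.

m_P − m_Q ≈ -1.13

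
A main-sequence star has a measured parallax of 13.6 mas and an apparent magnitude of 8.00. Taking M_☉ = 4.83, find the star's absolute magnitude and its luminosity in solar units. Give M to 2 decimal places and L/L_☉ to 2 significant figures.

d = 1/p = 1000/13.6 mas = 73.53 pc
M = m − 5 log₁₀ d + 5 = 8.00 − 5·1.8665 + 5 = 3.668
M − M_☉ = 3.668 − 4.83 = -1.162
L/L_☉ = 10^(−0.4 × -1.162) = 2.917

M ≈ 3.67; L/L_☉ ≈ 2.9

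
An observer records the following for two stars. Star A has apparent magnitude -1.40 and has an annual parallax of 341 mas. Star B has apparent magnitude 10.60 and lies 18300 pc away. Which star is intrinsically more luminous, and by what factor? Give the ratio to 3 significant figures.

Star B is more luminous, by a factor of 617.

Star A: p = 341 mas = 0.341″ → d = 1/p = 2.933 pc
Star A: M = m − 5 log₁₀ d + 5 = -1.40 − 5·0.4672 + 5 = 1.264
Star B: M = m − 5 log₁₀ d + 5 = 10.60 − 5·4.2625 + 5 = -5.712
ΔM = M_A − M_B = 1.264 − (-5.712) = 6.976; smaller M is more luminous → Star B.
L ratio = 10^(0.4 |ΔM|) = 10^2.790 = 617.2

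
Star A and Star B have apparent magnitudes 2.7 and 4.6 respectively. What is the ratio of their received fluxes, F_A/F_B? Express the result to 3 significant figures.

Δm = 2.7 − (4.6) = -1.9
Flux ratio = 10^(−0.4 Δm) = 10^(−0.4 × -1.9) = 10^0.760 = 5.754

F_A/F_B ≈ 5.75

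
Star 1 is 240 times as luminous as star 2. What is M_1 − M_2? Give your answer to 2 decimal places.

Pogson: ΔM = −2.5 log₁₀(ratio) = −2.5 log₁₀(240) = −2.5 × 2.3802 = -5.951
Star 1 is brighter, so it has the smaller magnitude: the difference is negative.

M_1 − M_2 ≈ -5.95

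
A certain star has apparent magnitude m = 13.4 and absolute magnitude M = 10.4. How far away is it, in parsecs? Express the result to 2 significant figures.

Distance modulus: m − M = 13.4 − (10.4) = 3.000
m − M = 5 log₁₀ d − 5
log₁₀ d = (m − M)/5 + 1 = 1.6000
d = 10^1.6000 = 39.81 pc

d ≈ 40 pc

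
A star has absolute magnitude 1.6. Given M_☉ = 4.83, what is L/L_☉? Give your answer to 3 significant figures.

L/L_☉ ≈ 19.6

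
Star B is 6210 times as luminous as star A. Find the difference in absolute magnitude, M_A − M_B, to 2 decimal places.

Pogson: ΔM = −2.5 log₁₀(ratio) = −2.5 log₁₀(6210) = −2.5 × 3.7931 = -9.483
Star B is brighter so has the smaller magnitude: M_A − M_B is positive.

M_A − M_B ≈ 9.48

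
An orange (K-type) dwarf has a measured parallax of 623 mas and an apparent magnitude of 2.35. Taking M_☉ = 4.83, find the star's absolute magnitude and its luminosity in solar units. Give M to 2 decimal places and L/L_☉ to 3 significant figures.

M ≈ 6.32; L/L_☉ ≈ 0.253

d = 1/p = 1000/623 mas = 1.605 pc
M = m − 5 log₁₀ d + 5 = 2.35 − 5·0.2055 + 5 = 6.322
M − M_☉ = 6.322 − 4.83 = 1.492
L/L_☉ = 10^(−0.4 × 1.492) = 0.2529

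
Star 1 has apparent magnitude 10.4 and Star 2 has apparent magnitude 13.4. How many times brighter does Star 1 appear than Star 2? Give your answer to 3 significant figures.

Magnitude difference = -3.0
Flux ratio = 10^(−0.4 Δm) = 10^(−0.4 × -3.0) = 10^1.200 = 15.85

15.8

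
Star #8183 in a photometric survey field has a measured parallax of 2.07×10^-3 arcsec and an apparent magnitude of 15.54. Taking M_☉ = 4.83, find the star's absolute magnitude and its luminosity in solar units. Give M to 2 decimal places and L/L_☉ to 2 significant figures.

M ≈ 7.12; L/L_☉ ≈ 0.12

d = 1/p = 1/2.07×10^-3″ = 483.1 pc
M = m − 5 log₁₀ d + 5 = 15.54 − 5·2.6840 + 5 = 7.120
M − M_☉ = 7.120 − 4.83 = 2.290
L/L_☉ = 10^(−0.4 × 2.290) = 0.1214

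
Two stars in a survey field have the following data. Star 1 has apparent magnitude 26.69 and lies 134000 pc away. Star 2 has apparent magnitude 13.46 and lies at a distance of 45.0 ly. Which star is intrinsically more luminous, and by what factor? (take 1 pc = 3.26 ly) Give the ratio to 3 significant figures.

Star 1 is more luminous, by a factor of 481.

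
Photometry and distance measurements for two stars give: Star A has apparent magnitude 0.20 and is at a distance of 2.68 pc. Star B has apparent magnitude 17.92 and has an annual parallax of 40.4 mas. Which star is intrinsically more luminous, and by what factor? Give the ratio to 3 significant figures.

Star A: M = m − 5 log₁₀ d + 5 = 0.20 − 5·0.4281 + 5 = 3.059
Star B: p = 40.4 mas = 0.0404″ → d = 1/p = 24.75 pc
Star B: M = m − 5 log₁₀ d + 5 = 17.92 − 5·1.3936 + 5 = 15.952
ΔM = M_A − M_B = 3.059 − (15.952) = -12.893; smaller M is more luminous → Star A.
L ratio = 10^(0.4 |ΔM|) = 10^5.157 = 143600

Star A is more luminous, by a factor of 144000.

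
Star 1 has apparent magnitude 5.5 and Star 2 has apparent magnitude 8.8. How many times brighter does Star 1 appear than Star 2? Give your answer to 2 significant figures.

Δm = 5.5 − (8.8) = -3.3
Flux ratio = 10^(−0.4 Δm) = 10^(−0.4 × -3.3) = 10^1.320 = 20.89

21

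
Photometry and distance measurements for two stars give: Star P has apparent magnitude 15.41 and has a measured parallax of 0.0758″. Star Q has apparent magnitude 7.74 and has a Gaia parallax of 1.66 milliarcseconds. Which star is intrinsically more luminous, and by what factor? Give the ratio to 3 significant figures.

Star Q is more luminous, by a factor of 2.44×10^6.

Star P: d = 1/p = 1/0.0758″ = 13.19 pc
Star P: M = m − 5 log₁₀ d + 5 = 15.41 − 5·1.1203 + 5 = 14.808
Star Q: p = 1.66 mas = 1.66×10^-3″ → d = 1/p = 602.4 pc
Star Q: M = m − 5 log₁₀ d + 5 = 7.74 − 5·2.7799 + 5 = -1.159
ΔM = M_P − M_Q = 14.808 − (-1.159) = 15.968; smaller M is more luminous → Star Q.
L ratio = 10^(0.4 |ΔM|) = 10^6.387 = 2.438×10^6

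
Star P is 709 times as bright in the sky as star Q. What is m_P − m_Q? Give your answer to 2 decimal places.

Pogson: Δm = −2.5 log₁₀(ratio) = −2.5 log₁₀(709) = −2.5 × 2.8506 = -7.127
Star P is brighter, so it has the smaller magnitude: the difference is negative.

m_P − m_Q ≈ -7.13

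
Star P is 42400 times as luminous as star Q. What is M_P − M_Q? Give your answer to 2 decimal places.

Pogson: ΔM = −2.5 log₁₀(ratio) = −2.5 log₁₀(42400) = −2.5 × 4.6274 = -11.568
Star P is brighter, so it has the smaller magnitude: the difference is negative.

M_P − M_Q ≈ -11.57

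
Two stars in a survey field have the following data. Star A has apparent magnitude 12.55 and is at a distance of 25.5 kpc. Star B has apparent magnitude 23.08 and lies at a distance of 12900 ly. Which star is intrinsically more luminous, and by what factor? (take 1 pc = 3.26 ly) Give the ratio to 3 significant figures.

Star A: d = 25.5 kpc = 25500 pc
Star A: M = m − 5 log₁₀ d + 5 = 12.55 − 5·4.4065 + 5 = -4.483
Star B: d = 12900 ly / 3.26 = 3957 pc
Star B: M = m − 5 log₁₀ d + 5 = 23.08 − 5·3.5974 + 5 = 10.093
ΔM = M_A − M_B = -4.483 − (10.093) = -14.576; smaller M is more luminous → Star A.
L ratio = 10^(0.4 |ΔM|) = 10^5.830 = 676600

Star A is more luminous, by a factor of 677000.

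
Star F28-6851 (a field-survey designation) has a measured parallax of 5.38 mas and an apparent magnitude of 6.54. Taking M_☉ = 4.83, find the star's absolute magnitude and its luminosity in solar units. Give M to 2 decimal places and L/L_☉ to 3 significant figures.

M ≈ 0.19; L/L_☉ ≈ 71.5

d = 1/p = 1000/5.38 mas = 185.9 pc
M = m − 5 log₁₀ d + 5 = 6.54 − 5·2.2692 + 5 = 0.194
M − M_☉ = 0.194 − 4.83 = -4.636
L/L_☉ = 10^(−0.4 × -4.636) = 71.52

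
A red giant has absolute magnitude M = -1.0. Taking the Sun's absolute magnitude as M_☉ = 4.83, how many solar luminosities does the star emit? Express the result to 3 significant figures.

M − M_☉ = -1.0 − 4.83 = -5.830
L/L_☉ = 10^(−0.4 (M − M_☉)) = 10^2.332 = 214.8

L/L_☉ ≈ 215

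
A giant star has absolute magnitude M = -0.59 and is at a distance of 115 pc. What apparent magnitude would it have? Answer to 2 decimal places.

m ≈ 4.71

m = M + 5 log₁₀ d − 5 = -0.59 + 5·2.0607 − 5 = 4.713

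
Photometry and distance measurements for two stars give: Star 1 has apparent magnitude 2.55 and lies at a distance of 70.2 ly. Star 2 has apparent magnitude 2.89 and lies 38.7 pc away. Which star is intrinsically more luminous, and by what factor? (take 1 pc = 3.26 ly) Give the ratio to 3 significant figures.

Star 1: d = 70.2 ly / 3.26 = 21.53 pc
Star 1: M = m − 5 log₁₀ d + 5 = 2.55 − 5·1.3331 + 5 = 0.884
Star 2: M = m − 5 log₁₀ d + 5 = 2.89 − 5·1.5877 + 5 = -0.049
ΔM = M_1 − M_2 = 0.884 − (-0.049) = 0.933; smaller M is more luminous → Star 2.
L ratio = 10^(0.4 |ΔM|) = 10^0.373 = 2.361

Star 2 is more luminous, by a factor of 2.36.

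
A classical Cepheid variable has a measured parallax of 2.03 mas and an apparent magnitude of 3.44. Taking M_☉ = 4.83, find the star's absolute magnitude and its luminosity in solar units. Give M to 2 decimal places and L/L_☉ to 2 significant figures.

M ≈ -5.02; L/L_☉ ≈ 8700

d = 1/p = 1000/2.03 mas = 492.6 pc
M = m − 5 log₁₀ d + 5 = 3.44 − 5·2.6925 + 5 = -5.023
M − M_☉ = -5.023 − 4.83 = -9.853
L/L_☉ = 10^(−0.4 × -9.853) = 8730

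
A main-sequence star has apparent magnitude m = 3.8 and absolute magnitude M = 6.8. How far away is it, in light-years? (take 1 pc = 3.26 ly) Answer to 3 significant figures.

d ≈ 8.19 ly

Distance modulus: m − M = 3.8 − (6.8) = -3.000
m − M = 5 log₁₀ d − 5
log₁₀ d = (m − M)/5 + 1 = 0.4000
d = 10^0.4000 = 2.512 pc
= 8.189 ly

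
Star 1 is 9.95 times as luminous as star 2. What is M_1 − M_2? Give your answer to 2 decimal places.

Pogson: ΔM = −2.5 log₁₀(ratio) = −2.5 log₁₀(9.95) = −2.5 × 0.9978 = -2.495
Star 1 is brighter, so it has the smaller magnitude: the difference is negative.

M_1 − M_2 ≈ -2.49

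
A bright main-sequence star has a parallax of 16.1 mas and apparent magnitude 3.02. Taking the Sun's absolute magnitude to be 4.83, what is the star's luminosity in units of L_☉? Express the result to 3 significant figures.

d = 1/p = 1000/16.1 mas = 62.11 pc
M = m − 5 log₁₀ d + 5 = 3.02 − 5·1.7932 + 5 = -0.946
M − M_☉ = -0.946 − 4.83 = -5.776
L/L_☉ = 10^(−0.4 × -5.776) = 204.3

L/L_☉ ≈ 204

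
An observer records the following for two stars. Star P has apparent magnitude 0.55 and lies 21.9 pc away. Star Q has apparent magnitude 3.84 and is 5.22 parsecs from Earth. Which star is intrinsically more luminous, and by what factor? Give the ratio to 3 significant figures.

Star P is more luminous, by a factor of 364.

Star P: M = m − 5 log₁₀ d + 5 = 0.55 − 5·1.3404 + 5 = -1.152
Star Q: M = m − 5 log₁₀ d + 5 = 3.84 − 5·0.7177 + 5 = 5.252
ΔM = M_P − M_Q = -1.152 − (5.252) = -6.404; smaller M is more luminous → Star P.
L ratio = 10^(0.4 |ΔM|) = 10^2.562 = 364.4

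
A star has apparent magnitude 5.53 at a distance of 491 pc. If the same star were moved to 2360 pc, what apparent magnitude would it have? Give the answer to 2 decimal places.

Flux ∝ 1/d², so Δm = 5 log₁₀(d₂/d₁) = 5 log₁₀(2360/491) = 3.409
m₂ = m₁ + Δm = 5.53 + (3.409) = 8.939

m ≈ 8.94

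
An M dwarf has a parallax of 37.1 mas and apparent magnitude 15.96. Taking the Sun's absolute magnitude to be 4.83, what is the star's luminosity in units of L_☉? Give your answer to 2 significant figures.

L/L_☉ ≈ 2.6×10^-4

d = 1/p = 1000/37.1 mas = 26.95 pc
M = m − 5 log₁₀ d + 5 = 15.96 − 5·1.4306 + 5 = 13.807
M − M_☉ = 13.807 − 4.83 = 8.977
L/L_☉ = 10^(−0.4 × 8.977) = 2.566×10^-4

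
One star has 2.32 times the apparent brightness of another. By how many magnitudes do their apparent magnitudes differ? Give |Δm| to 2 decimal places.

|Δm| ≈ 0.91

Pogson: Δm = −2.5 log₁₀(ratio) = −2.5 log₁₀(2.32) = −2.5 × 0.3655 = -0.914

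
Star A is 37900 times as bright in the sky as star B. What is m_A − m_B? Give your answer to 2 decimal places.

m_A − m_B ≈ -11.45

Pogson: Δm = −2.5 log₁₀(ratio) = −2.5 log₁₀(37900) = −2.5 × 4.5786 = -11.447
Star A is brighter, so it has the smaller magnitude: the difference is negative.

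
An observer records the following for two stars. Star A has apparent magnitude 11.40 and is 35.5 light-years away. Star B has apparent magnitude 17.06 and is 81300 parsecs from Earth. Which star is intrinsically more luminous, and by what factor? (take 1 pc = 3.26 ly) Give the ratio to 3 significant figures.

Star B is more luminous, by a factor of 304000.

Star A: d = 35.5 ly / 3.26 = 10.89 pc
Star A: M = m − 5 log₁₀ d + 5 = 11.40 − 5·1.0370 + 5 = 11.215
Star B: M = m − 5 log₁₀ d + 5 = 17.06 − 5·4.9101 + 5 = -2.490
ΔM = M_A − M_B = 11.215 − (-2.490) = 13.705; smaller M is more luminous → Star B.
L ratio = 10^(0.4 |ΔM|) = 10^5.482 = 303500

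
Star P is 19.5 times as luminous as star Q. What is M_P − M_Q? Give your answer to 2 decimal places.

Pogson: ΔM = −2.5 log₁₀(ratio) = −2.5 log₁₀(19.5) = −2.5 × 1.2900 = -3.225
Star P is brighter, so it has the smaller magnitude: the difference is negative.

M_P − M_Q ≈ -3.23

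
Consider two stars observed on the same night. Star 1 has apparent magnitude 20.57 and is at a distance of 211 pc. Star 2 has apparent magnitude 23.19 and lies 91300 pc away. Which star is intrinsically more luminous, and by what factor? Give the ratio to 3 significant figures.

Star 1: M = m − 5 log₁₀ d + 5 = 20.57 − 5·2.3243 + 5 = 13.949
Star 2: M = m − 5 log₁₀ d + 5 = 23.19 − 5·4.9605 + 5 = 3.388
ΔM = M_1 − M_2 = 13.949 − (3.388) = 10.561; smaller M is more luminous → Star 2.
L ratio = 10^(0.4 |ΔM|) = 10^4.224 = 16760

Star 2 is more luminous, by a factor of 16800.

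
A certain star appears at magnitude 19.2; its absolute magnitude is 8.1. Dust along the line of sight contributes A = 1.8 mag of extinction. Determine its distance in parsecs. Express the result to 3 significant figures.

m − M = 5 log₁₀(d/10 pc) + A  ⇒  19.2 − (8.1) − 1.8 = 5 log₁₀(d/10)
9.300 = 5 log₁₀(d/10)
log₁₀ d = (m − M − A)/5 + 1 = 2.8600
d = 10^2.8600 = 724.4 pc

d ≈ 724 pc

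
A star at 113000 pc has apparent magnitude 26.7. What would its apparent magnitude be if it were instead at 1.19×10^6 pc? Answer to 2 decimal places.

m ≈ 31.81

Flux ∝ 1/d², so Δm = 5 log₁₀(d₂/d₁) = 5 log₁₀(1.19×10^6/113000) = 5.112
m₂ = m₁ + Δm = 26.7 + (5.112) = 31.812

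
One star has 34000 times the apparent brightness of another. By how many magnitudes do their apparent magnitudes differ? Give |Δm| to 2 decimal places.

Pogson: Δm = −2.5 log₁₀(ratio) = −2.5 log₁₀(34000) = −2.5 × 4.5315 = -11.329

|Δm| ≈ 11.33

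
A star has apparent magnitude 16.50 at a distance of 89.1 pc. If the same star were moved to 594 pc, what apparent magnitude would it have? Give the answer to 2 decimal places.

m ≈ 20.62

Flux ∝ 1/d², so Δm = 5 log₁₀(d₂/d₁) = 5 log₁₀(594/89.1) = 4.120
m₂ = m₁ + Δm = 16.50 + (4.120) = 20.620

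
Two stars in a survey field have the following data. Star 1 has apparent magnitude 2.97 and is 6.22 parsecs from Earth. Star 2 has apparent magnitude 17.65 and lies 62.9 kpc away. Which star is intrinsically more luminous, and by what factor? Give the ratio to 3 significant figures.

Star 2 is more luminous, by a factor of 137.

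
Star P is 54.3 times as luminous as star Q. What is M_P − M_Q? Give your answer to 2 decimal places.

M_P − M_Q ≈ -4.34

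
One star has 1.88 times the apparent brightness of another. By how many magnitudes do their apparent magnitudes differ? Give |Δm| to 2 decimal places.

Pogson: Δm = −2.5 log₁₀(ratio) = −2.5 log₁₀(1.88) = −2.5 × 0.2742 = -0.685

|Δm| ≈ 0.69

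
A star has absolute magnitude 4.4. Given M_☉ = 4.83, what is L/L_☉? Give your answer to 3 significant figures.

L/L_☉ ≈ 1.49

M − M_☉ = 4.4 − 4.83 = -0.430
L/L_☉ = 10^(−0.4 (M − M_☉)) = 10^0.172 = 1.486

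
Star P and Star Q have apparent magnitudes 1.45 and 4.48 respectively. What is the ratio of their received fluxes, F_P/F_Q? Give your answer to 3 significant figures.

Magnitude difference = -3.03
Flux ratio = 10^(−0.4 Δm) = 10^(−0.4 × -3.03) = 10^1.212 = 16.29

F_P/F_Q ≈ 16.3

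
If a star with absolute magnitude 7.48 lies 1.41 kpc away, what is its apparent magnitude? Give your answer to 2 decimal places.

m ≈ 18.23

d = 1.41 kpc = 1410 pc
m = M + 5 log₁₀ d − 5 = 7.48 + 5·3.1492 − 5 = 18.226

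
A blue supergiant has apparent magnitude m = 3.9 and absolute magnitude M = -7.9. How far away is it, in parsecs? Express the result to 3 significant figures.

d ≈ 2290 pc

μ = m − M = 11.800
m − M = 5 log₁₀ d − 5
log₁₀ d = (m − M)/5 + 1 = 3.3600
d = 10^3.3600 = 2291 pc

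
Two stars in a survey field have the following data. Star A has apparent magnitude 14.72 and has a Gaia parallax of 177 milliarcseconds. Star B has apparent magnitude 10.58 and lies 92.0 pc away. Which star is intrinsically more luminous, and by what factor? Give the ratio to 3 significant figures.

Star A: p = 177 mas = 0.177″ → d = 1/p = 5.650 pc
Star A: M = m − 5 log₁₀ d + 5 = 14.72 − 5·0.7520 + 5 = 15.960
Star B: M = m − 5 log₁₀ d + 5 = 10.58 − 5·1.9638 + 5 = 5.761
ΔM = M_A − M_B = 15.960 − (5.761) = 10.199; smaller M is more luminous → Star B.
L ratio = 10^(0.4 |ΔM|) = 10^4.080 = 12010

Star B is more luminous, by a factor of 12000.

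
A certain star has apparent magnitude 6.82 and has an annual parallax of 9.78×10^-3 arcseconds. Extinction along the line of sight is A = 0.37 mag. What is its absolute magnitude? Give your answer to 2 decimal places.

M ≈ 1.40

d = 1/p = 1/9.78×10^-3″ = 102.2 pc
5 log₁₀(d/10 pc) = 5 log₁₀(102.2) − 5 = 5.048
M = m − 5 log₁₀(d/10) − A = 6.82 − 5.048 − 0.37 = 1.402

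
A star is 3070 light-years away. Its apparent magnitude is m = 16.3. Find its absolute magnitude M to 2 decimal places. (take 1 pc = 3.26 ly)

d = 3070 ly / 3.26 = 941.7 pc
5 log₁₀(d/10 pc) = 5 log₁₀(941.7) − 5 = 9.870
M = m − 5 log₁₀(d/10) = 16.3 − 9.870 = 6.430

M ≈ 6.43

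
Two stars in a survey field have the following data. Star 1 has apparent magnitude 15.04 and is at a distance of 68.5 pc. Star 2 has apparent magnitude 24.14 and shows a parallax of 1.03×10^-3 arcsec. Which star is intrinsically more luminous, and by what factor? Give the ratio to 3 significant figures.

Star 1: M = m − 5 log₁₀ d + 5 = 15.04 − 5·1.8357 + 5 = 10.862
Star 2: d = 1/p = 1/1.03×10^-3″ = 970.9 pc
Star 2: M = m − 5 log₁₀ d + 5 = 24.14 − 5·2.9872 + 5 = 14.204
ΔM = M_1 − M_2 = 10.862 − (14.204) = -3.343; smaller M is more luminous → Star 1.
L ratio = 10^(0.4 |ΔM|) = 10^1.337 = 21.73

Star 1 is more luminous, by a factor of 21.7.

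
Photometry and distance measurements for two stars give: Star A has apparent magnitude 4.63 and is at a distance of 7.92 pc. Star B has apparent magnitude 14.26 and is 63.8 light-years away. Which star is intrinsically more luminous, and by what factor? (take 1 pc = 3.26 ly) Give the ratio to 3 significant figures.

Star A: M = m − 5 log₁₀ d + 5 = 4.63 − 5·0.8987 + 5 = 5.136
Star B: d = 63.8 ly / 3.26 = 19.57 pc
Star B: M = m − 5 log₁₀ d + 5 = 14.26 − 5·1.2916 + 5 = 12.802
ΔM = M_A − M_B = 5.136 − (12.802) = -7.666; smaller M is more luminous → Star A.
L ratio = 10^(0.4 |ΔM|) = 10^3.066 = 1165

Star A is more luminous, by a factor of 1160.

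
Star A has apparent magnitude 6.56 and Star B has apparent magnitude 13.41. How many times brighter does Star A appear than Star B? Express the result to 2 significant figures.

550

Magnitude difference = -6.85
Flux ratio = 10^(−0.4 Δm) = 10^(−0.4 × -6.85) = 10^2.740 = 549.5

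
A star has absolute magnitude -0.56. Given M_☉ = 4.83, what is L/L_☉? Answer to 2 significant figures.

L/L_☉ ≈ 140

M − M_☉ = -0.56 − 4.83 = -5.390
L/L_☉ = 10^(−0.4 (M − M_☉)) = 10^2.156 = 143.2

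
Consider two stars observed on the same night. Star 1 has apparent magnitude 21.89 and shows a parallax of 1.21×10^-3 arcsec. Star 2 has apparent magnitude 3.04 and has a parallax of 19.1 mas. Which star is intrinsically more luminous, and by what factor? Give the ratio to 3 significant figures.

Star 1: d = 1/p = 1/1.21×10^-3″ = 826.4 pc
Star 1: M = m − 5 log₁₀ d + 5 = 21.89 − 5·2.9172 + 5 = 12.304
Star 2: p = 19.1 mas = 0.0191″ → d = 1/p = 52.36 pc
Star 2: M = m − 5 log₁₀ d + 5 = 3.04 − 5·1.7190 + 5 = -0.555
ΔM = M_1 − M_2 = 12.304 − (-0.555) = 12.859; smaller M is more luminous → Star 2.
L ratio = 10^(0.4 |ΔM|) = 10^5.144 = 139200

Star 2 is more luminous, by a factor of 139000.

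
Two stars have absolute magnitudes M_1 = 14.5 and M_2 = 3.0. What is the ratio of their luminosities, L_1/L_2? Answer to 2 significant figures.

ΔM = M_1 − M_2 = 11.5
L_1/L_2 = 10^(−0.4 ΔM) = 10^-4.600 = 2.512×10^-5

L_1/L_2 ≈ 2.5×10^-5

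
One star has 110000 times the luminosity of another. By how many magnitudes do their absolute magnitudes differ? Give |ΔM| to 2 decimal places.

|ΔM| ≈ 12.60

Pogson: ΔM = −2.5 log₁₀(ratio) = −2.5 log₁₀(110000) = −2.5 × 5.0414 = -12.603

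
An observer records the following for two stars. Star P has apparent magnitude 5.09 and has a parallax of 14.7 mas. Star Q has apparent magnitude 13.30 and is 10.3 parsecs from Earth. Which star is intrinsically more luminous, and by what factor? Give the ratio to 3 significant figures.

Star P is more luminous, by a factor of 83900.

Star P: p = 14.7 mas = 0.0147″ → d = 1/p = 68.03 pc
Star P: M = m − 5 log₁₀ d + 5 = 5.09 − 5·1.8327 + 5 = 0.927
Star Q: M = m − 5 log₁₀ d + 5 = 13.30 − 5·1.0128 + 5 = 13.236
ΔM = M_P − M_Q = 0.927 − (13.236) = -12.309; smaller M is more luminous → Star P.
L ratio = 10^(0.4 |ΔM|) = 10^4.924 = 83890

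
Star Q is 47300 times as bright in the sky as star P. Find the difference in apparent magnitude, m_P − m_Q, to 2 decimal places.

m_P − m_Q ≈ 11.69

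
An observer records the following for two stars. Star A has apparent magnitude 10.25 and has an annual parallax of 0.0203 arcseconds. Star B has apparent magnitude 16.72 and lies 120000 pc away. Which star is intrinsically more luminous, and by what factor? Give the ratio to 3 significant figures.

Star A: d = 1/p = 1/0.0203″ = 49.26 pc
Star A: M = m − 5 log₁₀ d + 5 = 10.25 − 5·1.6925 + 5 = 6.787
Star B: M = m − 5 log₁₀ d + 5 = 16.72 − 5·5.0792 + 5 = -3.676
ΔM = M_A − M_B = 6.787 − (-3.676) = 10.463; smaller M is more luminous → Star B.
L ratio = 10^(0.4 |ΔM|) = 10^4.185 = 15320

Star B is more luminous, by a factor of 15300.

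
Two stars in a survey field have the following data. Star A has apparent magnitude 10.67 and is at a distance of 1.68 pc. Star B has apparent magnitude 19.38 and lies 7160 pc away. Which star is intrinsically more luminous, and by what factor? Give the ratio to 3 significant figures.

Star A: M = m − 5 log₁₀ d + 5 = 10.67 − 5·0.2253 + 5 = 14.543
Star B: M = m − 5 log₁₀ d + 5 = 19.38 − 5·3.8549 + 5 = 5.105
ΔM = M_A − M_B = 14.543 − (5.105) = 9.438; smaller M is more luminous → Star B.
L ratio = 10^(0.4 |ΔM|) = 10^3.775 = 5959

Star B is more luminous, by a factor of 5960.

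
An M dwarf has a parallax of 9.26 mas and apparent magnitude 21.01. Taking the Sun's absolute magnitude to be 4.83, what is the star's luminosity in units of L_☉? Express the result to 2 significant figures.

L/L_☉ ≈ 3.9×10^-5

d = 1/p = 1000/9.26 mas = 108.0 pc
M = m − 5 log₁₀ d + 5 = 21.01 − 5·2.0334 + 5 = 15.843
M − M_☉ = 15.843 − 4.83 = 11.013
L/L_☉ = 10^(−0.4 × 11.013) = 3.933×10^-5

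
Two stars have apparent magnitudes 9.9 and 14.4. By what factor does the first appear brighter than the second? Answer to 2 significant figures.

63

Magnitude difference = -4.5
Flux ratio = 10^(−0.4 Δm) = 10^(−0.4 × -4.5) = 10^1.800 = 63.10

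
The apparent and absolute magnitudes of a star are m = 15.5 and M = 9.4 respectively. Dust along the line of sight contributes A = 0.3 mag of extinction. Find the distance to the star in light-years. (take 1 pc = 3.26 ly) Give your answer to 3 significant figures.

d ≈ 471 ly

m − M = 5 log₁₀(d/10 pc) + A  ⇒  15.5 − (9.4) − 0.3 = 5 log₁₀(d/10)
5.800 = 5 log₁₀(d/10)
log₁₀ d = (m − M − A)/5 + 1 = 2.1600
d = 10^2.1600 = 144.5 pc
= 471.2 ly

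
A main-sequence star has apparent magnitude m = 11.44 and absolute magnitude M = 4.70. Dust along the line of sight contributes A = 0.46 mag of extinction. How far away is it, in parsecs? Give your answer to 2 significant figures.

m − M = 5 log₁₀(d/10 pc) + A  ⇒  11.44 − (4.70) − 0.46 = 5 log₁₀(d/10)
6.280 = 5 log₁₀(d/10)
log₁₀ d = (m − M − A)/5 + 1 = 2.2560
d = 10^2.2560 = 180.3 pc

d ≈ 180 pc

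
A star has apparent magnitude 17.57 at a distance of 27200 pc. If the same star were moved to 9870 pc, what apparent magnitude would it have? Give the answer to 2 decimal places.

Flux ∝ 1/d², so Δm = 5 log₁₀(d₂/d₁) = 5 log₁₀(9870/27200) = -2.201
m₂ = m₁ + Δm = 17.57 + (-2.201) = 15.369

m ≈ 15.37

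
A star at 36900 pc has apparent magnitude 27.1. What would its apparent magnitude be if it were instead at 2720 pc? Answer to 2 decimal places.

Flux ∝ 1/d², so Δm = 5 log₁₀(d₂/d₁) = 5 log₁₀(2720/36900) = -5.662
m₂ = m₁ + Δm = 27.1 + (-5.662) = 21.438

m ≈ 21.44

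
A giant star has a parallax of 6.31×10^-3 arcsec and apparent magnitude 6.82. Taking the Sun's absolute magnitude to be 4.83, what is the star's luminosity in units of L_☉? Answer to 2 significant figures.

L/L_☉ ≈ 40

d = 1/p = 1/6.31×10^-3″ = 158.5 pc
M = m − 5 log₁₀ d + 5 = 6.82 − 5·2.2000 + 5 = 0.820
M − M_☉ = 0.820 − 4.83 = -4.010
L/L_☉ = 10^(−0.4 × -4.010) = 40.17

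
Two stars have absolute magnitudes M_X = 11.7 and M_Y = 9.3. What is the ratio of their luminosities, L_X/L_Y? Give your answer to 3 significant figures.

ΔM = M_X − M_Y = 2.4
L_X/L_Y = 10^(−0.4 ΔM) = 10^-0.960 = 0.1096

L_X/L_Y ≈ 0.110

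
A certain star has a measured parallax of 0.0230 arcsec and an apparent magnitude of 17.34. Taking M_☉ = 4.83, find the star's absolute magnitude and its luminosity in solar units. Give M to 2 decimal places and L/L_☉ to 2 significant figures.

d = 1/p = 1/0.0230″ = 43.48 pc
M = m − 5 log₁₀ d + 5 = 17.34 − 5·1.6383 + 5 = 14.149
M − M_☉ = 14.149 − 4.83 = 9.319
L/L_☉ = 10^(−0.4 × 9.319) = 1.873×10^-4

M ≈ 14.15; L/L_☉ ≈ 1.9×10^-4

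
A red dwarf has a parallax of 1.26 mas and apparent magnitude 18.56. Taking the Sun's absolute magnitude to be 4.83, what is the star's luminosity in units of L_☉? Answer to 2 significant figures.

L/L_☉ ≈ 0.020

d = 1/p = 1000/1.26 mas = 793.7 pc
M = m − 5 log₁₀ d + 5 = 18.56 − 5·2.8996 + 5 = 9.062
M − M_☉ = 9.062 − 4.83 = 4.232
L/L_☉ = 10^(−0.4 × 4.232) = 0.02029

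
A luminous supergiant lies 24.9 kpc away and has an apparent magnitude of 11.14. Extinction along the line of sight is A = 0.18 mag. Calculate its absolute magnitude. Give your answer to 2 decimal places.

M ≈ -6.02

d = 24.9 kpc = 24900 pc
5 log₁₀(d/10 pc) = 5 log₁₀(24900) − 5 = 16.981
M = m − 5 log₁₀(d/10) − A = 11.14 − 16.981 − 0.18 = -6.021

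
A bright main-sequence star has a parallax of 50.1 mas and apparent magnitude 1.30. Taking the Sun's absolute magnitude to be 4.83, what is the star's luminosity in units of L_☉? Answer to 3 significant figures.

L/L_☉ ≈ 103

d = 1/p = 1000/50.1 mas = 19.96 pc
M = m − 5 log₁₀ d + 5 = 1.30 − 5·1.3002 + 5 = -0.201
M − M_☉ = -0.201 − 4.83 = -5.031
L/L_☉ = 10^(−0.4 × -5.031) = 102.9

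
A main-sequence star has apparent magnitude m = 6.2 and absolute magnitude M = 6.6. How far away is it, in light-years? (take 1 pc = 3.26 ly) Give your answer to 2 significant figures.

d ≈ 27 ly

μ = m − M = -0.400
m − M = 5 log₁₀ d − 5
log₁₀ d = (m − M)/5 + 1 = 0.9200
d = 10^0.9200 = 8.318 pc
= 27.12 ly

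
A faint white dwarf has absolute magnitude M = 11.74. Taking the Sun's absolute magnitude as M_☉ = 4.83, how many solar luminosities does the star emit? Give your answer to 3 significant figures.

L/L_☉ ≈ 1.72×10^-3

M − M_☉ = 11.74 − 4.83 = 6.910
L/L_☉ = 10^(−0.4 (M − M_☉)) = 10^-2.764 = 1.722×10^-3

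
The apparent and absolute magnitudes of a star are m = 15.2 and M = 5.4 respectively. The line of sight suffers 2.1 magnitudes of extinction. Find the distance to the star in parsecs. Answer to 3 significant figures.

d ≈ 347 pc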